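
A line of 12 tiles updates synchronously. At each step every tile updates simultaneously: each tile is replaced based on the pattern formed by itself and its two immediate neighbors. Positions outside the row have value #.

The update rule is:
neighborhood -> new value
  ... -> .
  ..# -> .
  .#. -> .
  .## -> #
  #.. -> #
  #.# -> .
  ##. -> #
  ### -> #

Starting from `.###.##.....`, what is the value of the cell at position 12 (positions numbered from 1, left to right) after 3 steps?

step 1: .###.###....
step 2: .###.####...
step 3: .###.#####..
position 12 holds .

.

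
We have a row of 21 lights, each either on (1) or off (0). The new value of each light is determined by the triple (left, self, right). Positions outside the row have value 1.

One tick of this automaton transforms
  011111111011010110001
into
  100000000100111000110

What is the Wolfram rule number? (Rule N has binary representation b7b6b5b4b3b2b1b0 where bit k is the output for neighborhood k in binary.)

39

position 2: 111 → 0  (bit 7 = 0)
position 8: 110 → 0  (bit 6 = 0)
position 0: 101 → 1  (bit 5 = 1)
position 17: 100 → 0  (bit 4 = 0)
position 1: 011 → 0  (bit 3 = 0)
position 13: 010 → 1  (bit 2 = 1)
position 19: 001 → 1  (bit 1 = 1)
position 18: 000 → 1  (bit 0 = 1)
bits b7..b0 = 00100111 = 39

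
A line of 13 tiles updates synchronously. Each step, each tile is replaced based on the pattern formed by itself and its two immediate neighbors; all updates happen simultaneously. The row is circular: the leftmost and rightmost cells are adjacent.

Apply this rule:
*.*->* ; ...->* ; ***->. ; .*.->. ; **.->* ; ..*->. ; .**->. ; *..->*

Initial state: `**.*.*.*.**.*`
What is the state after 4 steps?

**..**.*.*.*.

step 1: .**.*.*.*.**.
step 2: ..**.*.*.*.**
step 3: *..**.*.*.*.*
step 4: **..**.*.*.*.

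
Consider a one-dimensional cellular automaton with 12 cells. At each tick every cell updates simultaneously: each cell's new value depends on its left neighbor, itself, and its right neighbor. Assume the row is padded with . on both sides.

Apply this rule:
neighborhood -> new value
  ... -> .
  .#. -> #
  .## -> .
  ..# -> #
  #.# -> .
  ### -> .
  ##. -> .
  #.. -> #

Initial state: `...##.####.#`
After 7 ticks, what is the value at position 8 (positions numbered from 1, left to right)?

..#........#
.###......##
#...#....#..
##.###..###.
......##...#
.....#..#.##
....#####...
position 8 holds #

#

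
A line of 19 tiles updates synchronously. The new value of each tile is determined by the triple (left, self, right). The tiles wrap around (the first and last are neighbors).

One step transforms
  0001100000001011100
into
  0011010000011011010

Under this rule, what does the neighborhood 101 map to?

0

At position 13 the neighborhood is 101; the next row has 0 there.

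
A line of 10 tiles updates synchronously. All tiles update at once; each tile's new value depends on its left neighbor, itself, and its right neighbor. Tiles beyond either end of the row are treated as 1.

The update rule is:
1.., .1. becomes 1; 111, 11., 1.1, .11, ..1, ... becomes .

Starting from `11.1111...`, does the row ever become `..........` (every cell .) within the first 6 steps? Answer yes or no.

.......1..
1......11.
.1........
.11.......
...1......
1..11.....
step 6 is 1..11....., still not uniform .

no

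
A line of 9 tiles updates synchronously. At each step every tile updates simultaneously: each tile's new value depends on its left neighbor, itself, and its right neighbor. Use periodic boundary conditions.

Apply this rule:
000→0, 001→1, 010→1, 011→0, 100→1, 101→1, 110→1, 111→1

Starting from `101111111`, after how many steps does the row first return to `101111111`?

110111111
111011111
111101111
111110111
111111011
111111101
111111110
011111111
101111111

9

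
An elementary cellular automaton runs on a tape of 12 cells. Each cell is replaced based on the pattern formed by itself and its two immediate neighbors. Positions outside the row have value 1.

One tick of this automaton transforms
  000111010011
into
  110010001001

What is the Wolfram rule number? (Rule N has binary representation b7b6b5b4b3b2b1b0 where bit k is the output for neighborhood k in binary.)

position 4: 111 → 1  (bit 7 = 1)
position 5: 110 → 0  (bit 6 = 0)
position 6: 101 → 0  (bit 5 = 0)
position 0: 100 → 1  (bit 4 = 1)
position 3: 011 → 0  (bit 3 = 0)
position 7: 010 → 0  (bit 2 = 0)
position 2: 001 → 0  (bit 1 = 0)
position 1: 000 → 1  (bit 0 = 1)
bits b7..b0 = 10010001 = 145

145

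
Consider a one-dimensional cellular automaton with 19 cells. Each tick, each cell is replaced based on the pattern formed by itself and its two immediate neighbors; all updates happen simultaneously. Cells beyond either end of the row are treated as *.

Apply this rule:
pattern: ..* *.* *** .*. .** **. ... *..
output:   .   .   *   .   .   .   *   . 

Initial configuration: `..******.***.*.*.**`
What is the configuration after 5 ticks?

..******..***......

...****...*.......*
.*..**..*...*****..
..........*..***...
.********.....*..*.
..******..***......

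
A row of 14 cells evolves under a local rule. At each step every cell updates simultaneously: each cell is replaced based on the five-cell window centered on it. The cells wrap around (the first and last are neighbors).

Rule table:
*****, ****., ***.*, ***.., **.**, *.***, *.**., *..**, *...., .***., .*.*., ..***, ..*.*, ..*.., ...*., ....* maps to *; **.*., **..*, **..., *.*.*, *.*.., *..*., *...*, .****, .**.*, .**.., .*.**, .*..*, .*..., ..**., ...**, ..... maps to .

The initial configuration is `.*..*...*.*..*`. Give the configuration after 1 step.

*...*..***...*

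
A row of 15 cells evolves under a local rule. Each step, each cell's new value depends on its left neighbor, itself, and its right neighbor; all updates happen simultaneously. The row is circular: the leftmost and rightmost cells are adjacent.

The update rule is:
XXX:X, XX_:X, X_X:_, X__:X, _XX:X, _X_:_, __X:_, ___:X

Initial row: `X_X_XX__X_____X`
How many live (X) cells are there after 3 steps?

12

X___XXX__XXXX_X
XXX_XXXX_XXXX_X
XXX_XXXX_XXXX_X
count of X: 12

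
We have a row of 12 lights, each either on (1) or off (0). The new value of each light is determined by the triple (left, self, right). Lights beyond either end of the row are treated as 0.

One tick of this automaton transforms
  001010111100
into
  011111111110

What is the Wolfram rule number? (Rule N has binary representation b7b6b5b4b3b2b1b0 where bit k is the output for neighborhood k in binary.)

position 7: 111 → 1  (bit 7 = 1)
position 9: 110 → 1  (bit 6 = 1)
position 3: 101 → 1  (bit 5 = 1)
position 10: 100 → 1  (bit 4 = 1)
position 6: 011 → 1  (bit 3 = 1)
position 2: 010 → 1  (bit 2 = 1)
position 1: 001 → 1  (bit 1 = 1)
position 0: 000 → 0  (bit 0 = 0)
bits b7..b0 = 11111110 = 254

254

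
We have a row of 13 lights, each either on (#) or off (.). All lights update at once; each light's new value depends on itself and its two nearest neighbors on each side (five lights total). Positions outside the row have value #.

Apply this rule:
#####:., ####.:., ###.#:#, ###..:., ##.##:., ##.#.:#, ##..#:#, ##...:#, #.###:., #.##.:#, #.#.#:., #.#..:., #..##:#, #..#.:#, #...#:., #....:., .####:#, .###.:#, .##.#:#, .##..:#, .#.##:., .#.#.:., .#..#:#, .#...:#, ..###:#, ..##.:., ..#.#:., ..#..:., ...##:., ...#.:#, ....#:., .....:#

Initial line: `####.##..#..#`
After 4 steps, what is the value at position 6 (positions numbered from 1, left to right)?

step 1: ...#.####.###
step 2: #.#...#.#..#.
step 3: ##.#.#...##..
step 4: .##...#...###
position 6 holds .

.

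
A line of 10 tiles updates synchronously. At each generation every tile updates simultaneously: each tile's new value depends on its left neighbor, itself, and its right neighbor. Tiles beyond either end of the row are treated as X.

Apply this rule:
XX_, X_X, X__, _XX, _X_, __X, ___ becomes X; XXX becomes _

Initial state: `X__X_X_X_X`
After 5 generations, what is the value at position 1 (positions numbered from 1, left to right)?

X

XXXXXXXXXX
__________
XXXXXXXXXX  (repeats generation 1; period 2)
generation 5: XXXXXXXXXX
position 1 holds X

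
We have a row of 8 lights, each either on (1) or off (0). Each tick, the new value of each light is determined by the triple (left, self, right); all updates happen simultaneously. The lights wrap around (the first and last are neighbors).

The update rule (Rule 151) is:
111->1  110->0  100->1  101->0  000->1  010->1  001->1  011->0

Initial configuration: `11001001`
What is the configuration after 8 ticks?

11001001

10111110
10011100
11101011
11001001  (repeats tick 0; period 4)
tick 8: 11001001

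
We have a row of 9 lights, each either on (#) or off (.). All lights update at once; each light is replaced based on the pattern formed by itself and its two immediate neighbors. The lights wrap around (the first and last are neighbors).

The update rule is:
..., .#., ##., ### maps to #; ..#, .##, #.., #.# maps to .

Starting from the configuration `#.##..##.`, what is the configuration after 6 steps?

#..#...#.
#..#.#.#.
#..#.#.#.  (fixed point — unchanged through step 6)

#..#.#.#.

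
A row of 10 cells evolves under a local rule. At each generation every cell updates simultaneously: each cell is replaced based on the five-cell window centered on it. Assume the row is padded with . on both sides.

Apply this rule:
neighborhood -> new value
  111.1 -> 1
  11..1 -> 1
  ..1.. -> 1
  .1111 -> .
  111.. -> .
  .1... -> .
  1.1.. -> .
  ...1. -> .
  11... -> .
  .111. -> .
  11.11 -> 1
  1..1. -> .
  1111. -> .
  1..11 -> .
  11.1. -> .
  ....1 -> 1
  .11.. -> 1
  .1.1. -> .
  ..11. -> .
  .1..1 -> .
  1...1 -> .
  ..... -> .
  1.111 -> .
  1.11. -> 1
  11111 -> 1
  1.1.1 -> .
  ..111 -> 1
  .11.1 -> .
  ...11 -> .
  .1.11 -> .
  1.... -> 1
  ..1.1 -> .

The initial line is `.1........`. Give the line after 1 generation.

.1.1......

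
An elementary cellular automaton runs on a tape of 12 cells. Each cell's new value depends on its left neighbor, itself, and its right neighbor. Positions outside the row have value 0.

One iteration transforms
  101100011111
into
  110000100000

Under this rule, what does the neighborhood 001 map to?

At position 6 the neighborhood is 001; the next row has 1 there.

1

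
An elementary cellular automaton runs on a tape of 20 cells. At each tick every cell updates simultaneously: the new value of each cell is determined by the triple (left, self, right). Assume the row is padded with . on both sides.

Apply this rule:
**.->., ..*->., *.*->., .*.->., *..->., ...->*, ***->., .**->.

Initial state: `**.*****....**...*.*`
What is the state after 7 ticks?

.........**....*....
********....**...***
.........**....*....  (repeats tick 1; period 2)
tick 7: .........**....*....

.........**....*....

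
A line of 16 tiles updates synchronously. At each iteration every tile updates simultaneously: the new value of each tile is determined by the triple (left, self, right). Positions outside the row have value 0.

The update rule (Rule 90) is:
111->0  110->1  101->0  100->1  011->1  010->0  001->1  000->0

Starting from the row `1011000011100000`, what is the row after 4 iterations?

1010010100001110

0011100110110000
0110111110111000
1110100010101100
1010010100001110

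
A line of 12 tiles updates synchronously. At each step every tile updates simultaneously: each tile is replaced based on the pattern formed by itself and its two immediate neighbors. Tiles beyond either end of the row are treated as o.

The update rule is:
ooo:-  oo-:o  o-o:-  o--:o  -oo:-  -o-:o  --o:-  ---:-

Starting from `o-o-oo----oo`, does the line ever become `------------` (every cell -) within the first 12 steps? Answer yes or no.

no

o-o--oo-----
o-oo--oo----
o--oo--oo---
oo--oo--oo--
-oo--oo--oo-
--oo--oo--o-
o--oo--oo-o-
oo--oo--o-o-
-oo--oo-o-o-
--oo--o-o-o-
o--oo-o-o-o-
oo--o-o-o-o-
step 12 is oo--o-o-o-o-, still not uniform -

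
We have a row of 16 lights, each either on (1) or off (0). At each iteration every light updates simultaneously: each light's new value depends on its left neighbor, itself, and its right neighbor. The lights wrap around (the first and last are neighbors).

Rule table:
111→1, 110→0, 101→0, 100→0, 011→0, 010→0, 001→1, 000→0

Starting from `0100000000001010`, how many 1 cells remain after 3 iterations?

1000000000010000
0000000000100001
0000000001000010
count of 1: 2

2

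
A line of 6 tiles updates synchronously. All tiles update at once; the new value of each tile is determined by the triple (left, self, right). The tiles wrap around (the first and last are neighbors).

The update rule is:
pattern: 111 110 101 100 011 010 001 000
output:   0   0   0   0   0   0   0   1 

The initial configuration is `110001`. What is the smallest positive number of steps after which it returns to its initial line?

2

000100
110001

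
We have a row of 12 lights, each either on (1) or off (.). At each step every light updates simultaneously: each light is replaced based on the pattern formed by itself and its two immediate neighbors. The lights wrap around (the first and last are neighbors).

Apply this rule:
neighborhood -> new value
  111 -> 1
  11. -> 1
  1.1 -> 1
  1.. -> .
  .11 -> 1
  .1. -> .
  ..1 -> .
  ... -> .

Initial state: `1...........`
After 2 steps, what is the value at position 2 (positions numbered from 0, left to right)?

.

............
............
position 2 holds .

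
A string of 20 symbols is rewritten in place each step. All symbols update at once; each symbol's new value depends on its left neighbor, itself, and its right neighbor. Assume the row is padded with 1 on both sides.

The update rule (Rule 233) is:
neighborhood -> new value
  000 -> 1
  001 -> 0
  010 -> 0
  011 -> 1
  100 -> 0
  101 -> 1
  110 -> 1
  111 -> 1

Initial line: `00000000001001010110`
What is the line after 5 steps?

01111111100000101111
11111111101110011111
11111111111110011111
11111111111110011111  (fixed point — unchanged through step 5)

11111111111110011111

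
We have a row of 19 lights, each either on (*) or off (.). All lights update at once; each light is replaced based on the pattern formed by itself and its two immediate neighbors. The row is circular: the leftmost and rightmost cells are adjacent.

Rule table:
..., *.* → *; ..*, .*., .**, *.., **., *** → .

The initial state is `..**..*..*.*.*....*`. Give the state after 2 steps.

..........*.*..**..
*********..*......*

*********..*......*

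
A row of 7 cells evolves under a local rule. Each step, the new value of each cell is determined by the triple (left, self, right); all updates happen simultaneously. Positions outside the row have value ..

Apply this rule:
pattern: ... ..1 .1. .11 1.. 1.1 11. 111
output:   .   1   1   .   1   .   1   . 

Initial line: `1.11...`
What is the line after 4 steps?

.1111.1

step 1: 1..11..
step 2: 111.11.
step 3: ..1..11
step 4: .1111.1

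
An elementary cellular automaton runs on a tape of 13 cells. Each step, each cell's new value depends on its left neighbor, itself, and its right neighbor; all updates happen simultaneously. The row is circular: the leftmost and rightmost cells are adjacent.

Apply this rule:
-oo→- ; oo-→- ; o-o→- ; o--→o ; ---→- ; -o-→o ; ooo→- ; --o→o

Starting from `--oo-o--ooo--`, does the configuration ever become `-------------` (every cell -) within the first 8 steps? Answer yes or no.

yes

step 1: -o---ooo---o-
step 2: ooo-o---o-ooo
step 3: ----oo-oo----
step 4: ---o-----o---
step 5: --ooo---ooo--
step 6: -o---o-o---o-
step 7: ooo-oo-oo-ooo
step 8: -------------
all cells are - at step 8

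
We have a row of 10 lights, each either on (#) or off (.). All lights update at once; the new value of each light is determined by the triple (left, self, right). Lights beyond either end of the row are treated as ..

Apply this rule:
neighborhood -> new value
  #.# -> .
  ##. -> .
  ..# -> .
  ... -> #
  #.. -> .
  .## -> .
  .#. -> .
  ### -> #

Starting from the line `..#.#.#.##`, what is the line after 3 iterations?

#.........
..########
#..######.

#..######.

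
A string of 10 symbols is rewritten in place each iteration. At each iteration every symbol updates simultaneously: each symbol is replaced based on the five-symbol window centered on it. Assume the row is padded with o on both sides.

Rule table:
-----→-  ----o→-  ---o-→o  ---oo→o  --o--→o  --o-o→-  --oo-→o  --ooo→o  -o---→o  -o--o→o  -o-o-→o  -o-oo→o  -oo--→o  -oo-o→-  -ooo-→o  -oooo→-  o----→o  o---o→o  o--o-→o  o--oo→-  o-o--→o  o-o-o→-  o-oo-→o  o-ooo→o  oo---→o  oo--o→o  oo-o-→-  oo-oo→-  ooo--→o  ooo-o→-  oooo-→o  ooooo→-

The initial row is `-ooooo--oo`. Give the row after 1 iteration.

-o--ooo-o-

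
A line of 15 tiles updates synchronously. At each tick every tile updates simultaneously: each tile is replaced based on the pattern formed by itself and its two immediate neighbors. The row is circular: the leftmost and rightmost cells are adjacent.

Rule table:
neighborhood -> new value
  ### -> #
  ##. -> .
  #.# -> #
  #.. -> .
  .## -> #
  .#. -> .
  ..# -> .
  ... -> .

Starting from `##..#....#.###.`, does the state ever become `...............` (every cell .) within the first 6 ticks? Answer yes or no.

yes

#.........###.#
..........##.##
..........#.##.
...........##..
...........#...
...............
all cells are . at tick 6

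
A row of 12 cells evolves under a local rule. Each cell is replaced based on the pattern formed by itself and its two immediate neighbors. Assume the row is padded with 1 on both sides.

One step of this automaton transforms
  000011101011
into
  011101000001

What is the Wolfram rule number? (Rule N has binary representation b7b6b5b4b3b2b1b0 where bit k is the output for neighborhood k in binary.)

131

position 5: 111 → 1  (bit 7 = 1)
position 6: 110 → 0  (bit 6 = 0)
position 7: 101 → 0  (bit 5 = 0)
position 0: 100 → 0  (bit 4 = 0)
position 4: 011 → 0  (bit 3 = 0)
position 8: 010 → 0  (bit 2 = 0)
position 3: 001 → 1  (bit 1 = 1)
position 1: 000 → 1  (bit 0 = 1)
bits b7..b0 = 10000011 = 131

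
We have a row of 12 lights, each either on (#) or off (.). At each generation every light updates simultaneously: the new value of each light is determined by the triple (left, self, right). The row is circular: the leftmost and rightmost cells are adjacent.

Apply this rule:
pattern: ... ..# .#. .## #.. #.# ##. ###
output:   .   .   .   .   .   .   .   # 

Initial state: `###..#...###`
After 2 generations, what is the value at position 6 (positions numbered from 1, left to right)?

.

generation 1: ##........##
generation 2: #..........#
position 6 holds .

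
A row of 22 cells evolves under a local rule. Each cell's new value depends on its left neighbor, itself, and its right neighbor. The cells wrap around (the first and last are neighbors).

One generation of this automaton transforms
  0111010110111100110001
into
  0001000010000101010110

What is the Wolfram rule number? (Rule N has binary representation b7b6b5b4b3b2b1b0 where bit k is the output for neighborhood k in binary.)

position 2: 111 → 0  (bit 7 = 0)
position 3: 110 → 1  (bit 6 = 1)
position 0: 101 → 0  (bit 5 = 0)
position 14: 100 → 0  (bit 4 = 0)
position 1: 011 → 0  (bit 3 = 0)
position 5: 010 → 0  (bit 2 = 0)
position 15: 001 → 1  (bit 1 = 1)
position 19: 000 → 1  (bit 0 = 1)
bits b7..b0 = 01000011 = 67

67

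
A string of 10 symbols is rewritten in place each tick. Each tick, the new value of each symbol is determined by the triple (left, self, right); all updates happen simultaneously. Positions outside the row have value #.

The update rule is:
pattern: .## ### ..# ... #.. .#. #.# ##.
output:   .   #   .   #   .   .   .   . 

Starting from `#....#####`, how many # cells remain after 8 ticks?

..##..####
.......###
.#####..##
..###....#
...#..##..
.#........
...######.
.#..####..
count of #: 5

5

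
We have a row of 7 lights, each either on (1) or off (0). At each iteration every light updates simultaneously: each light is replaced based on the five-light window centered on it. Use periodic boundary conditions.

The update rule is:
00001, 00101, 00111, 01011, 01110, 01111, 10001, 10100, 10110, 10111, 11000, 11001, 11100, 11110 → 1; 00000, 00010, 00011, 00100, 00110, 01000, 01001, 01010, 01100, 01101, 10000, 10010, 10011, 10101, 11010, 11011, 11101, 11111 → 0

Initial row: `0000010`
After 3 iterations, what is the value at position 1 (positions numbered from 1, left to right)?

0

0001000
0100000
0000001
position 1 holds 0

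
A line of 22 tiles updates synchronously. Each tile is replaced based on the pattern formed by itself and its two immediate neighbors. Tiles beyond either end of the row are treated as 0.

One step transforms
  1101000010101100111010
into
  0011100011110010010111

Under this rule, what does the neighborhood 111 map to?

1

At position 17 the neighborhood is 111; the next row has 1 there.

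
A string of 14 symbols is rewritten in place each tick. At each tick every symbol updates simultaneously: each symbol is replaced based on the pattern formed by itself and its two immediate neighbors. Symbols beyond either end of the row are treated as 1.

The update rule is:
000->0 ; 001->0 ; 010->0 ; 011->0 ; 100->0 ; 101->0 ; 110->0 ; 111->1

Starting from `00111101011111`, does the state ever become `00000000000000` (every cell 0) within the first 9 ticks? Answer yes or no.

yes

00011000001111
00000000000111
00000000000011
00000000000001
00000000000000
all cells are 0 at tick 5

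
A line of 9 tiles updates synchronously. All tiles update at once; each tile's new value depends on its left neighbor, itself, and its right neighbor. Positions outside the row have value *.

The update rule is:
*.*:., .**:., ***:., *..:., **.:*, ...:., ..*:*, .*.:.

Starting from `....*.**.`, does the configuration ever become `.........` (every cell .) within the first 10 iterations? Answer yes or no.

iteration 1: ...*...*.
iteration 2: ..*...*..
iteration 3: .*...*..*
iteration 4: ....*..*.
iteration 5: ...*..*..
iteration 6: ..*..*..*
iteration 7: .*..*..*.
iteration 8: ...*..*..  (repeats iteration 5; period 3)
iteration 10: .*..*..*.
iteration 10 is .*..*..*., still not uniform .

no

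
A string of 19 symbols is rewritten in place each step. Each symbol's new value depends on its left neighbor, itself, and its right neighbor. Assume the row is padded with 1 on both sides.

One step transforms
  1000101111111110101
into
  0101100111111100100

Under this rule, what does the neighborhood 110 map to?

0

At position 0 the neighborhood is 110; the next row has 0 there.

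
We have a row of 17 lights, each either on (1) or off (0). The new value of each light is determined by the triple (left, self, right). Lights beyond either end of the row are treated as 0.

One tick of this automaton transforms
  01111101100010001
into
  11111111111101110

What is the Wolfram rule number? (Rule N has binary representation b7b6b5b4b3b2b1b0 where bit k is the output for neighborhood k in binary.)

position 2: 111 → 1  (bit 7 = 1)
position 5: 110 → 1  (bit 6 = 1)
position 6: 101 → 1  (bit 5 = 1)
position 9: 100 → 1  (bit 4 = 1)
position 1: 011 → 1  (bit 3 = 1)
position 12: 010 → 0  (bit 2 = 0)
position 0: 001 → 1  (bit 1 = 1)
position 10: 000 → 1  (bit 0 = 1)
bits b7..b0 = 11111011 = 251

251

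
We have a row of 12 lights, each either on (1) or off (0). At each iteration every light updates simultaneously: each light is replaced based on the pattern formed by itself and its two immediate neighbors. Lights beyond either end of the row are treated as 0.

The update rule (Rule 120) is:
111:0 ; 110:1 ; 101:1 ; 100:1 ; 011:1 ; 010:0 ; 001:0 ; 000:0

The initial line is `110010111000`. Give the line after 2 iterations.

101101111110

iteration 1: 111001101100
iteration 2: 101101111110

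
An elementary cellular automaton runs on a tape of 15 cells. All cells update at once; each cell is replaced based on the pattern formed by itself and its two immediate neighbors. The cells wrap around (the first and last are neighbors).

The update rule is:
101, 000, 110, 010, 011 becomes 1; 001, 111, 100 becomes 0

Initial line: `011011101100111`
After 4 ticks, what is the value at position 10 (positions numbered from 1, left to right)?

1

111110111100101
000011100100111
011010100100101
111111100100111
position 10 holds 1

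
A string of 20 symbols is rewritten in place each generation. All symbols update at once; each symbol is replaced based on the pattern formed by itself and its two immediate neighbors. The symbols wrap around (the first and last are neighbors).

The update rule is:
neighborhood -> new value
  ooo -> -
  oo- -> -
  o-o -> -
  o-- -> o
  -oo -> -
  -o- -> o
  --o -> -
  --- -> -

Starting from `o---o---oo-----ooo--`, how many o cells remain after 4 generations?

generation 1: oo--oo----o-------o-
generation 2: --o---o---oo------o-
generation 3: --oo--oo----o-----oo
generation 4: o---o---o---oo------
count of o: 5

5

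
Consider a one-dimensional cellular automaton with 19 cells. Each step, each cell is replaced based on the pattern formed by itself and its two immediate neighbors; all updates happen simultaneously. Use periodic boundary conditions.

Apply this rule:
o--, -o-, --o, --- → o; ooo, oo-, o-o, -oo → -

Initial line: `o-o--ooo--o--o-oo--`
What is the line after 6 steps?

-----ooo------ooo--

o-ooo---oooooo---oo
-----ooo------ooo--
ooooo---oooooo---oo
-----ooo------ooo--  (repeats step 2; period 2)
step 6: -----ooo------ooo--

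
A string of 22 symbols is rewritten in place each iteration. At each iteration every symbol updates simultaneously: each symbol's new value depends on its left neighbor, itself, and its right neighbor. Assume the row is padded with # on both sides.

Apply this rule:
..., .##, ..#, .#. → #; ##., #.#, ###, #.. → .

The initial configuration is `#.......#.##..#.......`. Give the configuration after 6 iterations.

..#######.#..##.######
.##.......#.##..#.....
.#..#######.#..##.####
.#.##.......#.##..#...
.#.#..#######.#..##.##
.#.#.##.......#.##..#.

.#.#.##.......#.##..#.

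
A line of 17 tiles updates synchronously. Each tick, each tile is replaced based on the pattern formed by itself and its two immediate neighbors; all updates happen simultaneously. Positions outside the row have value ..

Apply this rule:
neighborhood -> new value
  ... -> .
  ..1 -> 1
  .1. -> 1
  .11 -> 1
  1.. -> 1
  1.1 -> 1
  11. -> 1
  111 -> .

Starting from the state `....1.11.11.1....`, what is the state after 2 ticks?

..11.........11..

tick 1: ...11111111111...
tick 2: ..11.........11..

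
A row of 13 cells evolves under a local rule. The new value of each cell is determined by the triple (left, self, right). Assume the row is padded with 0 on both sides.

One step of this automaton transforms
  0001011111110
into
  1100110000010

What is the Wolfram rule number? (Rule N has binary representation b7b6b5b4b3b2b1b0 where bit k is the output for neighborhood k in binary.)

105

position 6: 111 → 0  (bit 7 = 0)
position 11: 110 → 1  (bit 6 = 1)
position 4: 101 → 1  (bit 5 = 1)
position 12: 100 → 0  (bit 4 = 0)
position 5: 011 → 1  (bit 3 = 1)
position 3: 010 → 0  (bit 2 = 0)
position 2: 001 → 0  (bit 1 = 0)
position 0: 000 → 1  (bit 0 = 1)
bits b7..b0 = 01101001 = 105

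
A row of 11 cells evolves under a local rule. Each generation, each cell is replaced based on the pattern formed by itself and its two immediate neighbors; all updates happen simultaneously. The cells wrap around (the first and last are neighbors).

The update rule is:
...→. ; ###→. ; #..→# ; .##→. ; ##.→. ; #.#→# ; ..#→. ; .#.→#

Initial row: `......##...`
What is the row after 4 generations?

........#..
........##.
..........#
#.........#

#.........#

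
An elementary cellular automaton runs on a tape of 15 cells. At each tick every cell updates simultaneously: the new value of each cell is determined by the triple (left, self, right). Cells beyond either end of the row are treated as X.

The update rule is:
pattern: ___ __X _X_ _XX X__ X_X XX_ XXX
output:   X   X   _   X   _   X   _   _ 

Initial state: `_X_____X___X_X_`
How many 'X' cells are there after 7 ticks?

9

X__XXXX__XX_X_X
__XX____XX_X_XX
_XX__XXXX_X_XX_
XX__XX___X_XX_X
___XX__XX_XX_XX
_XXX__XX_XX_XX_
XX___XX_XX_XX_X
count of X: 9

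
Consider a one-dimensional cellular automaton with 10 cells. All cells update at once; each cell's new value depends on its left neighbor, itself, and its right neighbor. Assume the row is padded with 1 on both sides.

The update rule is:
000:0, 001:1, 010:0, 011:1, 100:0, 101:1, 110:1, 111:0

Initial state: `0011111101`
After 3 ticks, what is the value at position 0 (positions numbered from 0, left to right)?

0110000111
1110001100
0010011101
position 0 holds 0

0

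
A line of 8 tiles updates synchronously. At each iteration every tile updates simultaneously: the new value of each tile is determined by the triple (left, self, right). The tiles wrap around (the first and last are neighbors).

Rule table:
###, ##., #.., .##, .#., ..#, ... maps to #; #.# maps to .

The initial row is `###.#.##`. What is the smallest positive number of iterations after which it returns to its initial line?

###.#.##

1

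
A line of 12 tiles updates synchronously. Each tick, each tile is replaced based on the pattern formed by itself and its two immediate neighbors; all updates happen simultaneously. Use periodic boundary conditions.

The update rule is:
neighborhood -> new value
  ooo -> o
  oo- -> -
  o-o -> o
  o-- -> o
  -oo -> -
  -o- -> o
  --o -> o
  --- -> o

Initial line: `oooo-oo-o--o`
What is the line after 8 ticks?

-oooo-oo-o-o

ooo-o--oooo-
-o-oooo-oo-o
ooo-oo-o--oo
oo-o--oooo-o
o-oooo-oo-o-
oo-oo-o--ooo
o-o--oooo-oo
-oooo-oo-o-o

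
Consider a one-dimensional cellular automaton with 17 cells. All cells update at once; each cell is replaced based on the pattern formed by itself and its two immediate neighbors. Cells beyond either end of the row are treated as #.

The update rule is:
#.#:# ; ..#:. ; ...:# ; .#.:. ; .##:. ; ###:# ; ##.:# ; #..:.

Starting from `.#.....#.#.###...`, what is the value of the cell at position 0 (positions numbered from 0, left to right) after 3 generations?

#..###..#.#.##.#.
#...##...#.#.##.#
#.#..#.#..#.#.##.
position 0 holds #

#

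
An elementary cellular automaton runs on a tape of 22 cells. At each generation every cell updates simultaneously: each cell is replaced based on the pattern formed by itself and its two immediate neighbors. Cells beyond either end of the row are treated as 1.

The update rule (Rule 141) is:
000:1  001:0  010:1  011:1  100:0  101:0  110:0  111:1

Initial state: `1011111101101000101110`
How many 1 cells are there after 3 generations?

10

0011111001001010101100
0011110001001010101000
0011100101001010101010
count of 1: 10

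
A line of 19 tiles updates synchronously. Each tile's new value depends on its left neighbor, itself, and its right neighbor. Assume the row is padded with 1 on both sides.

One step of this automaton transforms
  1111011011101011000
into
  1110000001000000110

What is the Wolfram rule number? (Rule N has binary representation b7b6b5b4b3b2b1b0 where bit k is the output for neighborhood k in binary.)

position 0: 111 → 1  (bit 7 = 1)
position 3: 110 → 0  (bit 6 = 0)
position 4: 101 → 0  (bit 5 = 0)
position 16: 100 → 1  (bit 4 = 1)
position 5: 011 → 0  (bit 3 = 0)
position 12: 010 → 0  (bit 2 = 0)
position 18: 001 → 0  (bit 1 = 0)
position 17: 000 → 1  (bit 0 = 1)
bits b7..b0 = 10010001 = 145

145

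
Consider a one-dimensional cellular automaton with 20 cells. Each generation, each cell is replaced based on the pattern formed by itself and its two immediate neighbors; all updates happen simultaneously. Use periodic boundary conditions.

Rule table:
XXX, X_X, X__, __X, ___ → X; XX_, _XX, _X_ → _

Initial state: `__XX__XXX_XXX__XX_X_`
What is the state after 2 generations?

XX__XX_X_X_X_XX__X_X
X_XX__X_X_X_X__XX_X_

X_XX__X_X_X_X__XX_X_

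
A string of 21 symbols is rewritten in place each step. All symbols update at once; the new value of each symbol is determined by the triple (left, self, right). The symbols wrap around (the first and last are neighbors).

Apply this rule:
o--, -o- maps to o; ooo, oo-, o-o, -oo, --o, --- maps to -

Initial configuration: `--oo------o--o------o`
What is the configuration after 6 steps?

-----o--oo---------o-

o---o-----oo-oo-----o
-o--oo---------o-----
-oo---o--------oo----
---o--oo---------o---
---oo---o--------oo--
-----o--oo---------o-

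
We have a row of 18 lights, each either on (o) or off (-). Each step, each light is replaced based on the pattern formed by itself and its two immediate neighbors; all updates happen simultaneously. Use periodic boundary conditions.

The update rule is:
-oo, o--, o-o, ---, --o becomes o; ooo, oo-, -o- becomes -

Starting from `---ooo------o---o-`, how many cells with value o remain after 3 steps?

oooo--oooooo-ooo-o
----ooo-----oo--oo
ooooo--oooooo-ooo-
count of o: 14

14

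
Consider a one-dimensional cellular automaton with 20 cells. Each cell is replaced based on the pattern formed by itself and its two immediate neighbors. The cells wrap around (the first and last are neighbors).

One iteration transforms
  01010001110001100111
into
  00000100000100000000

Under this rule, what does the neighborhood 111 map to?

At position 8 the neighborhood is 111; the next row has 0 there.

0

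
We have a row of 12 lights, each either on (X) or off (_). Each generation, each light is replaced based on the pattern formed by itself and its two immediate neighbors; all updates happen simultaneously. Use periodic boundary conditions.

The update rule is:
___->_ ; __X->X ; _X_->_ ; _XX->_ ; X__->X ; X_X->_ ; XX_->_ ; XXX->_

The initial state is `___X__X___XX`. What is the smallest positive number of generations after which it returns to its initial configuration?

14

X_X_XX_X_X__
__________XX
X________X__
_X______X_XX
__X____X____
_X_X__X_X___
X___XX___X__
_X_X__X_X_XX
____XX______
___X__X_____
__X_XX_X____
_X______X___
X_X____X_X__
___X__X___XX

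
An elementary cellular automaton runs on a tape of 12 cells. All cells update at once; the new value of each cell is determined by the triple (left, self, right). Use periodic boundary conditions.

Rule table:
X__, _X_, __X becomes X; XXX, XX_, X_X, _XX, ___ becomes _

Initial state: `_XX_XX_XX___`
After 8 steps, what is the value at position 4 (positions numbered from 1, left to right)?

X________X__
XX______XXXX
__X____X____
_XXX__XXX___
X___XX___X__
XX_X__X_XXXX
___XXXX_____
__X____X____
position 4 holds _

_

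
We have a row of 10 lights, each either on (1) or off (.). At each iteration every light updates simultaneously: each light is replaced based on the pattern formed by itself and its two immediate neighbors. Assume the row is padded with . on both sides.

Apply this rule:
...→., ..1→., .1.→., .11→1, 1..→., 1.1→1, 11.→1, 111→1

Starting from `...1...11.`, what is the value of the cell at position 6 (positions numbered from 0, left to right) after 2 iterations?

.......11.
.......11.
position 6 holds .

.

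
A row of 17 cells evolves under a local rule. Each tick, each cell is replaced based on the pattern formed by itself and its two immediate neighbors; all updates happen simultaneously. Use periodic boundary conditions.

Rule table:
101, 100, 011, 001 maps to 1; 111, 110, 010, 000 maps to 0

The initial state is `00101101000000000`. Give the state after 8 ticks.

01010101010101101

01011010100000000
10110101010000000
01101010101000001
11010101010100010
10101010101010101
01010101010101011
10101010101010110
01010101010101101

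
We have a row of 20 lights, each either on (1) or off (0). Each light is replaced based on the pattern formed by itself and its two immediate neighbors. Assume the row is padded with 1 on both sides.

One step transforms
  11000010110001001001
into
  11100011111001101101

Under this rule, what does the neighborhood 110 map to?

At position 1 the neighborhood is 110; the next row has 1 there.

1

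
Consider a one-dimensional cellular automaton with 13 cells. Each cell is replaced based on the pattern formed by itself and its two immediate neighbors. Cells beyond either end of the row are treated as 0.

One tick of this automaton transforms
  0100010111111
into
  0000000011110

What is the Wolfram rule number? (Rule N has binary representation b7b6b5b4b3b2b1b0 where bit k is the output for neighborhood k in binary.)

128

position 8: 111 → 1  (bit 7 = 1)
position 12: 110 → 0  (bit 6 = 0)
position 6: 101 → 0  (bit 5 = 0)
position 2: 100 → 0  (bit 4 = 0)
position 7: 011 → 0  (bit 3 = 0)
position 1: 010 → 0  (bit 2 = 0)
position 0: 001 → 0  (bit 1 = 0)
position 3: 000 → 0  (bit 0 = 0)
bits b7..b0 = 10000000 = 128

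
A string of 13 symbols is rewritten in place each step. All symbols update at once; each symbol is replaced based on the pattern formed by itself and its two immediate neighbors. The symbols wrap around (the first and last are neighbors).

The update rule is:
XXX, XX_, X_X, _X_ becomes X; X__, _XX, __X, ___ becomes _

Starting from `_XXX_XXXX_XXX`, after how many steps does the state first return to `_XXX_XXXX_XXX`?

13

X_XXX_XXXX_XX
XX_XXX_XXXX_X
XXX_XXX_XXXX_
_XXX_XXX_XXXX
X_XXX_XXX_XXX
XX_XXX_XXX_XX
XXX_XXX_XXX_X
XXXX_XXX_XXX_
_XXXX_XXX_XXX
X_XXXX_XXX_XX
XX_XXXX_XXX_X
XXX_XXXX_XXX_
_XXX_XXXX_XXX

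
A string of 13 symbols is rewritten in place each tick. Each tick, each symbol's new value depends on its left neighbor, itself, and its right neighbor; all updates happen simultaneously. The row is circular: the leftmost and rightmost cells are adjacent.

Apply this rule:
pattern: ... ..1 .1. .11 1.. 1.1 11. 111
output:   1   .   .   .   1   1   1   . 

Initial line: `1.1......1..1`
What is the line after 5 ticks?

.111..11..11.

11.11111..1..
.11....11..1.
..1111..11..1
1....11..11..
.111..11..11.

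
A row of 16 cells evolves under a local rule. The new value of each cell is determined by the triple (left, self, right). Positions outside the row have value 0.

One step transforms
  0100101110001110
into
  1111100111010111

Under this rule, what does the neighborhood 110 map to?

At position 8 the neighborhood is 110; the next row has 1 there.

1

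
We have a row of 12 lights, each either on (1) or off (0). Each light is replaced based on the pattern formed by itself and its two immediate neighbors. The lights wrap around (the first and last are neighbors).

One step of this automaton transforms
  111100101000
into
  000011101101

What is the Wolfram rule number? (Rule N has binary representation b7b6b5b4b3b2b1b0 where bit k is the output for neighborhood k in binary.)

22

position 1: 111 → 0  (bit 7 = 0)
position 3: 110 → 0  (bit 6 = 0)
position 7: 101 → 0  (bit 5 = 0)
position 4: 100 → 1  (bit 4 = 1)
position 0: 011 → 0  (bit 3 = 0)
position 6: 010 → 1  (bit 2 = 1)
position 5: 001 → 1  (bit 1 = 1)
position 10: 000 → 0  (bit 0 = 0)
bits b7..b0 = 00010110 = 22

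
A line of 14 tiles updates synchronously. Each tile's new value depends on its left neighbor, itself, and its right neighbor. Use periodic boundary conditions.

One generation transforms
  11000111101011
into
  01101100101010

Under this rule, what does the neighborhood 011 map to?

At position 5 the neighborhood is 011; the next row has 1 there.

1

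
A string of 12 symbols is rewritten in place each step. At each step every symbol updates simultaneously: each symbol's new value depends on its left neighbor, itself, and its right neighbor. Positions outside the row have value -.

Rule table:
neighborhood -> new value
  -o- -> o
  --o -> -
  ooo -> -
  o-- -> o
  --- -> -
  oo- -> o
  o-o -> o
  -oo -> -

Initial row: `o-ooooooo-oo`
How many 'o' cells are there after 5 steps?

oo------oo-o
-oo------ooo
--oo-------o
---oo------o
----oo-----o
count of o: 3

3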